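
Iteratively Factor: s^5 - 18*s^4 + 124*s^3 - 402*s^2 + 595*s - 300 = (s - 5)*(s^4 - 13*s^3 + 59*s^2 - 107*s + 60) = (s - 5)^2*(s^3 - 8*s^2 + 19*s - 12) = (s - 5)^2*(s - 1)*(s^2 - 7*s + 12) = (s - 5)^2*(s - 3)*(s - 1)*(s - 4)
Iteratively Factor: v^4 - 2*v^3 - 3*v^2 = (v)*(v^3 - 2*v^2 - 3*v) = v*(v + 1)*(v^2 - 3*v) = v*(v - 3)*(v + 1)*(v)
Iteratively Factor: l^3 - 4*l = (l)*(l^2 - 4) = l*(l - 2)*(l + 2)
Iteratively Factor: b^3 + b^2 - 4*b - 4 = (b + 2)*(b^2 - b - 2) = (b + 1)*(b + 2)*(b - 2)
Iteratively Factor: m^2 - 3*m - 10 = (m - 5)*(m + 2)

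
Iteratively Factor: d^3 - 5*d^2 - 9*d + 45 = (d - 3)*(d^2 - 2*d - 15) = (d - 5)*(d - 3)*(d + 3)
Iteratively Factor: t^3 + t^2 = (t)*(t^2 + t) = t^2*(t + 1)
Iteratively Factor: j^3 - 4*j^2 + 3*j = (j - 1)*(j^2 - 3*j) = j*(j - 1)*(j - 3)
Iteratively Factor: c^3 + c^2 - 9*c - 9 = (c + 3)*(c^2 - 2*c - 3) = (c + 1)*(c + 3)*(c - 3)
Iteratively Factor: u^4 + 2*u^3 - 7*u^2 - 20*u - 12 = (u - 3)*(u^3 + 5*u^2 + 8*u + 4) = (u - 3)*(u + 2)*(u^2 + 3*u + 2) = (u - 3)*(u + 2)^2*(u + 1)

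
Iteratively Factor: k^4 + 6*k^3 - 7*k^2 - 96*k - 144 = (k - 4)*(k^3 + 10*k^2 + 33*k + 36) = (k - 4)*(k + 3)*(k^2 + 7*k + 12) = (k - 4)*(k + 3)*(k + 4)*(k + 3)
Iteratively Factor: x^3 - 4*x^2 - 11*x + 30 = (x - 5)*(x^2 + x - 6) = (x - 5)*(x - 2)*(x + 3)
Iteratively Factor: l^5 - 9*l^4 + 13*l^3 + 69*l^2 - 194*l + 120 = (l - 1)*(l^4 - 8*l^3 + 5*l^2 + 74*l - 120) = (l - 2)*(l - 1)*(l^3 - 6*l^2 - 7*l + 60) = (l - 5)*(l - 2)*(l - 1)*(l^2 - l - 12) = (l - 5)*(l - 4)*(l - 2)*(l - 1)*(l + 3)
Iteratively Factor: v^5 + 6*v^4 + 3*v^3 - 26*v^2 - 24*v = (v - 2)*(v^4 + 8*v^3 + 19*v^2 + 12*v) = (v - 2)*(v + 1)*(v^3 + 7*v^2 + 12*v) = (v - 2)*(v + 1)*(v + 3)*(v^2 + 4*v) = (v - 2)*(v + 1)*(v + 3)*(v + 4)*(v)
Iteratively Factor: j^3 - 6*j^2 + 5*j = (j)*(j^2 - 6*j + 5) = j*(j - 5)*(j - 1)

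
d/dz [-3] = 0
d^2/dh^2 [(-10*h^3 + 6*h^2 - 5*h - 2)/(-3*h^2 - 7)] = 6*(-55*h^3 + 144*h^2 + 385*h - 112)/(27*h^6 + 189*h^4 + 441*h^2 + 343)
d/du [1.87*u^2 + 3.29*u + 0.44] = 3.74*u + 3.29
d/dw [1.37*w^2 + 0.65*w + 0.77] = 2.74*w + 0.65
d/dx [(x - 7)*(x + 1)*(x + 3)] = 3*x^2 - 6*x - 25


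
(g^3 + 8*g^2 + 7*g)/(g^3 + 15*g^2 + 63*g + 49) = g/(g + 7)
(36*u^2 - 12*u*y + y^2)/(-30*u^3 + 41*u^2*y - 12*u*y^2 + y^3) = (-6*u + y)/(5*u^2 - 6*u*y + y^2)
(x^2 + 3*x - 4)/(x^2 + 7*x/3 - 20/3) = 3*(x - 1)/(3*x - 5)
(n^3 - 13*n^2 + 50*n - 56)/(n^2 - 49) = (n^2 - 6*n + 8)/(n + 7)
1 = 1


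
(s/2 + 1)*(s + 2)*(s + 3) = s^3/2 + 7*s^2/2 + 8*s + 6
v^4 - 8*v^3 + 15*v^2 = v^2*(v - 5)*(v - 3)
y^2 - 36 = (y - 6)*(y + 6)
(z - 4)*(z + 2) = z^2 - 2*z - 8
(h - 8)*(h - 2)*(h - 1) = h^3 - 11*h^2 + 26*h - 16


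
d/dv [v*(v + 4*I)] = 2*v + 4*I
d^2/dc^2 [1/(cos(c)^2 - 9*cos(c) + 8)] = (-4*sin(c)^4 + 51*sin(c)^2 - 423*cos(c)/4 + 27*cos(3*c)/4 + 99)/((cos(c) - 8)^3*(cos(c) - 1)^3)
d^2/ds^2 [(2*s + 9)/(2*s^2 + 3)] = 4*(4*s^3 + 54*s^2 - 18*s - 27)/(8*s^6 + 36*s^4 + 54*s^2 + 27)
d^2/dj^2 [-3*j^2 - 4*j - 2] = -6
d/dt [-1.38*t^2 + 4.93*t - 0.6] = 4.93 - 2.76*t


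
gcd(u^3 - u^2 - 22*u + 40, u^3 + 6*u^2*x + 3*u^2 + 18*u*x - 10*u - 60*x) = u^2 + 3*u - 10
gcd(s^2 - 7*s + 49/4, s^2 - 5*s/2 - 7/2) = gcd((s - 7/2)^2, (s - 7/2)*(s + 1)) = s - 7/2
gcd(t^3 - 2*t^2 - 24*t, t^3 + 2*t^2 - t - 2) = 1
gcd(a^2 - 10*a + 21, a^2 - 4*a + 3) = a - 3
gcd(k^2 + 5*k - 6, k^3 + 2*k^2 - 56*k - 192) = k + 6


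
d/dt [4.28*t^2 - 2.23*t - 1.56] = 8.56*t - 2.23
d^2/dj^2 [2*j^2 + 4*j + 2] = 4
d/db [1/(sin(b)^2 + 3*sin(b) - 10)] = -(2*sin(b) + 3)*cos(b)/(sin(b)^2 + 3*sin(b) - 10)^2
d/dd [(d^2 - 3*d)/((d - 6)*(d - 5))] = 2*(-4*d^2 + 30*d - 45)/(d^4 - 22*d^3 + 181*d^2 - 660*d + 900)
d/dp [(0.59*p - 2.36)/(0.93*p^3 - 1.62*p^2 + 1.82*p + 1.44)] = (-1.0974*p^3 + 7.5402*p^2 - 7.6464*p + 5.1448)/(0.8649*p^6 - 3.0132*p^5 + 6.0096*p^4 - 3.2184*p^3 - 1.3532*p^2 + 5.2416*p + 2.0736)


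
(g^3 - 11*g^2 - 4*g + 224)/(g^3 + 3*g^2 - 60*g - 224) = (g - 7)/(g + 7)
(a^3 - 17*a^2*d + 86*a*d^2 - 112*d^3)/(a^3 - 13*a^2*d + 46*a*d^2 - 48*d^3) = (a - 7*d)/(a - 3*d)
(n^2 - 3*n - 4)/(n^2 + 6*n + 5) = (n - 4)/(n + 5)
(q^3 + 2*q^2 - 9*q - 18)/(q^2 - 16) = (q^3 + 2*q^2 - 9*q - 18)/(q^2 - 16)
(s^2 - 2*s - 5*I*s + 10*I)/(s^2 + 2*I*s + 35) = (s - 2)/(s + 7*I)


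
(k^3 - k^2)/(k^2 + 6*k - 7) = k^2/(k + 7)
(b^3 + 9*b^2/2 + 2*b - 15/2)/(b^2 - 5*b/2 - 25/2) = (b^2 + 2*b - 3)/(b - 5)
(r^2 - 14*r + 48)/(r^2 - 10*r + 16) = (r - 6)/(r - 2)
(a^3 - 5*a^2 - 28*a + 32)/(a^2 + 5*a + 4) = (a^2 - 9*a + 8)/(a + 1)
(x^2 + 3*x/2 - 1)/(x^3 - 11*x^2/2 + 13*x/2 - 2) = (x + 2)/(x^2 - 5*x + 4)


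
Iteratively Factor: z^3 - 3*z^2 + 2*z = (z)*(z^2 - 3*z + 2) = z*(z - 1)*(z - 2)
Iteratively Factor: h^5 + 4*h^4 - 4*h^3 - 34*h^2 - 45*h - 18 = (h + 3)*(h^4 + h^3 - 7*h^2 - 13*h - 6) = (h + 1)*(h + 3)*(h^3 - 7*h - 6) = (h + 1)*(h + 2)*(h + 3)*(h^2 - 2*h - 3) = (h - 3)*(h + 1)*(h + 2)*(h + 3)*(h + 1)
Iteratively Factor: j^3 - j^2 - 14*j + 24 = (j - 2)*(j^2 + j - 12) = (j - 2)*(j + 4)*(j - 3)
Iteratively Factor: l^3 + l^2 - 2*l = (l)*(l^2 + l - 2) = l*(l - 1)*(l + 2)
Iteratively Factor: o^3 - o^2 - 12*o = (o - 4)*(o^2 + 3*o) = (o - 4)*(o + 3)*(o)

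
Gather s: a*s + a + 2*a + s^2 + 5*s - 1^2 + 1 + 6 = 3*a + s^2 + s*(a + 5) + 6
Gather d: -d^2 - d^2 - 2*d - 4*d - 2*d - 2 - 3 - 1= -2*d^2 - 8*d - 6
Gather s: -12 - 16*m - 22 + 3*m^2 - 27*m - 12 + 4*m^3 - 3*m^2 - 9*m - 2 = 4*m^3 - 52*m - 48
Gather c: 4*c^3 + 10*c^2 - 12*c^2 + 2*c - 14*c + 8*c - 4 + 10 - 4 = 4*c^3 - 2*c^2 - 4*c + 2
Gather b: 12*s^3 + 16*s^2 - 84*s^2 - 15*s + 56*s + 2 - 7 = 12*s^3 - 68*s^2 + 41*s - 5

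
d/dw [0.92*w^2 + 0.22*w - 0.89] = 1.84*w + 0.22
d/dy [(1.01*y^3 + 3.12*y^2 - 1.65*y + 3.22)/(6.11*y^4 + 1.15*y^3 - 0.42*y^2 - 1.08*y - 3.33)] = (-6.1711*y^6 - 38.1264*y^5 + 26.2323*y^4 - 77.0834*y^3 - 25.2615*y^2 - 18.0744*y + 8.9721)/(37.3321*y^8 + 14.053*y^7 - 3.8099*y^6 - 14.1636*y^5 - 43.0002*y^4 - 6.7518*y^3 + 3.9636*y^2 + 7.1928*y + 11.0889)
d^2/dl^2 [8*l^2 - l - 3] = 16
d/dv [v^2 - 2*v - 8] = 2*v - 2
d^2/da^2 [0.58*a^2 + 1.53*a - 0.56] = 1.16000000000000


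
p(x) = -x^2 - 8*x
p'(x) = -2*x - 8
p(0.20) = -1.64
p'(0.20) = -8.40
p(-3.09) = 15.17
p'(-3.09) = -1.82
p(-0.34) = 2.60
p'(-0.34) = -7.32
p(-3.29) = 15.50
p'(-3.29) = -1.42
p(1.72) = -16.72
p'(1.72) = -11.44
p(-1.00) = 7.00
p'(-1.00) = -6.00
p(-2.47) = 13.66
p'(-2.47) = -3.06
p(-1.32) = 8.82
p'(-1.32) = -5.36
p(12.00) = -240.00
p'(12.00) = -32.00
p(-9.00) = -9.00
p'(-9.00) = 10.00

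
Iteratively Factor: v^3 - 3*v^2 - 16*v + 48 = (v + 4)*(v^2 - 7*v + 12) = (v - 3)*(v + 4)*(v - 4)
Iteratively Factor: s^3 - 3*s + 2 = (s - 1)*(s^2 + s - 2) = (s - 1)*(s + 2)*(s - 1)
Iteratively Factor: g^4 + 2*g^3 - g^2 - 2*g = (g + 2)*(g^3 - g) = (g - 1)*(g + 2)*(g^2 + g) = g*(g - 1)*(g + 2)*(g + 1)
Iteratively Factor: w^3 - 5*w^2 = (w - 5)*(w^2) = w*(w - 5)*(w)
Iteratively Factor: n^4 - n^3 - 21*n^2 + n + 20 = (n + 4)*(n^3 - 5*n^2 - n + 5) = (n - 1)*(n + 4)*(n^2 - 4*n - 5) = (n - 1)*(n + 1)*(n + 4)*(n - 5)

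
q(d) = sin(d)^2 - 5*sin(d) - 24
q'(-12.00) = -3.31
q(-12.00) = -26.39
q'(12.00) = -5.12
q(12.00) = -21.03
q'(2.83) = 4.18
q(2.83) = -25.44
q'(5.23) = -3.33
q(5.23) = -18.90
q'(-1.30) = -1.85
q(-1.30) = -18.25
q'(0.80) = -2.48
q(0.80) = -27.07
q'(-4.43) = 0.86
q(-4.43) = -27.88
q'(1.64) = 0.21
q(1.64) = -27.99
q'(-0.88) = -4.17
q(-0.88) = -19.55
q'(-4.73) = -0.05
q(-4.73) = -28.00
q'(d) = 2*sin(d)*cos(d) - 5*cos(d)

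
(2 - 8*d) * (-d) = 8*d^2 - 2*d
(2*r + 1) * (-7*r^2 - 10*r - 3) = -14*r^3 - 27*r^2 - 16*r - 3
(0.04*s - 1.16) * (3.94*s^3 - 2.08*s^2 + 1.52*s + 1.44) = 0.1576*s^4 - 4.6536*s^3 + 2.4736*s^2 - 1.7056*s - 1.6704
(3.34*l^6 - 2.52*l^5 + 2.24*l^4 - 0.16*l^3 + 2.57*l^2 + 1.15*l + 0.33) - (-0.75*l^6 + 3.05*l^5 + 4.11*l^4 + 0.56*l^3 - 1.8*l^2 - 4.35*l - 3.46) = 4.09*l^6 - 5.57*l^5 - 1.87*l^4 - 0.72*l^3 + 4.37*l^2 + 5.5*l + 3.79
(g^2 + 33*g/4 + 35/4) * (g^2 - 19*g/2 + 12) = g^4 - 5*g^3/4 - 461*g^2/8 + 127*g/8 + 105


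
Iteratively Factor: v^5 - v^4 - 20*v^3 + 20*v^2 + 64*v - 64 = (v + 2)*(v^4 - 3*v^3 - 14*v^2 + 48*v - 32) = (v - 4)*(v + 2)*(v^3 + v^2 - 10*v + 8) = (v - 4)*(v - 2)*(v + 2)*(v^2 + 3*v - 4) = (v - 4)*(v - 2)*(v - 1)*(v + 2)*(v + 4)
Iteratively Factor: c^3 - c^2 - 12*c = (c + 3)*(c^2 - 4*c) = (c - 4)*(c + 3)*(c)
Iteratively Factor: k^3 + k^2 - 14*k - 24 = (k + 2)*(k^2 - k - 12) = (k - 4)*(k + 2)*(k + 3)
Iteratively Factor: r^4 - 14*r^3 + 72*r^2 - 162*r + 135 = (r - 5)*(r^3 - 9*r^2 + 27*r - 27) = (r - 5)*(r - 3)*(r^2 - 6*r + 9) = (r - 5)*(r - 3)^2*(r - 3)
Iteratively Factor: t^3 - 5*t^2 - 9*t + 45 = (t - 5)*(t^2 - 9) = (t - 5)*(t - 3)*(t + 3)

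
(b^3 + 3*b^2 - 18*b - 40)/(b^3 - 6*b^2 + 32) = (b + 5)/(b - 4)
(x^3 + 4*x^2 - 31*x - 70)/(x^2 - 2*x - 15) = (x^2 + 9*x + 14)/(x + 3)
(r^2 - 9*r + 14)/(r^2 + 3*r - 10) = (r - 7)/(r + 5)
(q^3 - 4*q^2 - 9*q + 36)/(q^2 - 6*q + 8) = (q^2 - 9)/(q - 2)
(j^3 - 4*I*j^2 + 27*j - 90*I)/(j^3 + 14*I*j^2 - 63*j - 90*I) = (j^2 - 9*I*j - 18)/(j^2 + 9*I*j - 18)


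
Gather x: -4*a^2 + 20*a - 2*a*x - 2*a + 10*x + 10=-4*a^2 + 18*a + x*(10 - 2*a) + 10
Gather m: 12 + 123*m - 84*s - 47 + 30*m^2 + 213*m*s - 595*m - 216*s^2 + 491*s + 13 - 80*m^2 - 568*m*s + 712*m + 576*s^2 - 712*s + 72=-50*m^2 + m*(240 - 355*s) + 360*s^2 - 305*s + 50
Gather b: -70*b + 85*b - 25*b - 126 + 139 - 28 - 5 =-10*b - 20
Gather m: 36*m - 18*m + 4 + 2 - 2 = 18*m + 4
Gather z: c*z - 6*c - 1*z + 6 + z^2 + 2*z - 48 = -6*c + z^2 + z*(c + 1) - 42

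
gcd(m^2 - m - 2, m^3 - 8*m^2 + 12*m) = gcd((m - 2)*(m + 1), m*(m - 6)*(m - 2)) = m - 2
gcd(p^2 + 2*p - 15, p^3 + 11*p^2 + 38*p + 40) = p + 5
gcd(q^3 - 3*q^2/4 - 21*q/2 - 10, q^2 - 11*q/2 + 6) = q - 4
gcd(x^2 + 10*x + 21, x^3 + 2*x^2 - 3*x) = x + 3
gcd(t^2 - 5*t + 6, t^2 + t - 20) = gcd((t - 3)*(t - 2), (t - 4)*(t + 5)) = 1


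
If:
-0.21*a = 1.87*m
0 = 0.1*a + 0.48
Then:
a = -4.80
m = 0.54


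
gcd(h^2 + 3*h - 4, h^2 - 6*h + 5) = h - 1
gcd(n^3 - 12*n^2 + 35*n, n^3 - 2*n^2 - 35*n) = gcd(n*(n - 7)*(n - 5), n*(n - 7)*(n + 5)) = n^2 - 7*n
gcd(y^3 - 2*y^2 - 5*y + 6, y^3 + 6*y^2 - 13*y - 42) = y^2 - y - 6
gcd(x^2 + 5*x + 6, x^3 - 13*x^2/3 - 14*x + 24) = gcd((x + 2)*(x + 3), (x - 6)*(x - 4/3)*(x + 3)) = x + 3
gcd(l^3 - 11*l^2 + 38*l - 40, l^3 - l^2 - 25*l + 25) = l - 5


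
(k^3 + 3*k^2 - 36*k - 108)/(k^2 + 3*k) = k - 36/k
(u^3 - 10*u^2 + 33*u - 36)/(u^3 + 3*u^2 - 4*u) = (u^3 - 10*u^2 + 33*u - 36)/(u*(u^2 + 3*u - 4))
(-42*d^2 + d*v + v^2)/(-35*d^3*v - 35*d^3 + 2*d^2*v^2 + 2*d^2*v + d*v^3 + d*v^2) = (-6*d + v)/(d*(-5*d*v - 5*d + v^2 + v))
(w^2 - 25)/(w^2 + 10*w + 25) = (w - 5)/(w + 5)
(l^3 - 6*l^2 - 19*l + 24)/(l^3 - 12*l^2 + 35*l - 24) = (l + 3)/(l - 3)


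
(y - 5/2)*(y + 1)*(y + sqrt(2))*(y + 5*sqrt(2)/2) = y^4 - 3*y^3/2 + 7*sqrt(2)*y^3/2 - 21*sqrt(2)*y^2/4 + 5*y^2/2 - 35*sqrt(2)*y/4 - 15*y/2 - 25/2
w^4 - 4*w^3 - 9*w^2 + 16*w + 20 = (w - 5)*(w - 2)*(w + 1)*(w + 2)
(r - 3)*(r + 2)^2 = r^3 + r^2 - 8*r - 12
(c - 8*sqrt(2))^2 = c^2 - 16*sqrt(2)*c + 128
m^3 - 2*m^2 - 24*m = m*(m - 6)*(m + 4)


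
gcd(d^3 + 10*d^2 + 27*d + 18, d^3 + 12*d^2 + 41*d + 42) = d + 3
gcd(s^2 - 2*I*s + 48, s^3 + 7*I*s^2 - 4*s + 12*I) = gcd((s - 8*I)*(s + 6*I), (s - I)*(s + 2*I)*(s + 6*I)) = s + 6*I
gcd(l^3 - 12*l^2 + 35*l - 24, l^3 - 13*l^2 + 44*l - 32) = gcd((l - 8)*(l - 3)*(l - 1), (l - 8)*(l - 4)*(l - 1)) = l^2 - 9*l + 8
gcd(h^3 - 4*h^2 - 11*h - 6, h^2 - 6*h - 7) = h + 1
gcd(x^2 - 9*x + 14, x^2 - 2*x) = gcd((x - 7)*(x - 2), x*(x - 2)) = x - 2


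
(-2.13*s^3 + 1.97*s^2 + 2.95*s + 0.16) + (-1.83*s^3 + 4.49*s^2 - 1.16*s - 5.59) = -3.96*s^3 + 6.46*s^2 + 1.79*s - 5.43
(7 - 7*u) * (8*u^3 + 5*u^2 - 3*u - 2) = -56*u^4 + 21*u^3 + 56*u^2 - 7*u - 14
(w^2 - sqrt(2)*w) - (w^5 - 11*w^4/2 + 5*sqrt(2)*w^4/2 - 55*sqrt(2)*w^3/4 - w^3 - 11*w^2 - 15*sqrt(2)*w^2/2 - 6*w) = -w^5 - 5*sqrt(2)*w^4/2 + 11*w^4/2 + w^3 + 55*sqrt(2)*w^3/4 + 15*sqrt(2)*w^2/2 + 12*w^2 - sqrt(2)*w + 6*w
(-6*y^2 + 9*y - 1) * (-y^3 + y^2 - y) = 6*y^5 - 15*y^4 + 16*y^3 - 10*y^2 + y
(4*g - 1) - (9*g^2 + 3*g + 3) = -9*g^2 + g - 4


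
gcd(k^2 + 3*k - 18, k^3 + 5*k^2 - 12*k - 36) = k^2 + 3*k - 18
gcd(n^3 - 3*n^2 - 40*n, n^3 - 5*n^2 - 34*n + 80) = n^2 - 3*n - 40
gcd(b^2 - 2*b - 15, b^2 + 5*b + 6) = b + 3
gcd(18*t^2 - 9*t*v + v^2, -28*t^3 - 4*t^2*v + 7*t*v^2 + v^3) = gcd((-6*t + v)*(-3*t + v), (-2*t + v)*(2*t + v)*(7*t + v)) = 1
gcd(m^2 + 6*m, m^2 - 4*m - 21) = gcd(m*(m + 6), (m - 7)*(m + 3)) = 1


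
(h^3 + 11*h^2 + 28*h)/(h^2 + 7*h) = h + 4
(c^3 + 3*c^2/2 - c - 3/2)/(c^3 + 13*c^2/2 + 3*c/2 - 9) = (c + 1)/(c + 6)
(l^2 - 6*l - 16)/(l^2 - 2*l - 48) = (l + 2)/(l + 6)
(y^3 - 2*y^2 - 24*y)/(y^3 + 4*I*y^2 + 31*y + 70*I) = y*(y^2 - 2*y - 24)/(y^3 + 4*I*y^2 + 31*y + 70*I)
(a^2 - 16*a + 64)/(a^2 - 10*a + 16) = (a - 8)/(a - 2)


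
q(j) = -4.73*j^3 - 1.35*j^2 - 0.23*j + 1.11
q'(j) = -14.19*j^2 - 2.7*j - 0.23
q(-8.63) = 2942.69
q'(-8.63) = -1033.76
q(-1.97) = 32.49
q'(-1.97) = -49.98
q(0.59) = -0.47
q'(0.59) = -6.76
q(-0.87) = 3.40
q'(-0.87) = -8.62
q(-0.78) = 2.71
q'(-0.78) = -6.76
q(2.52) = -83.74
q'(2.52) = -97.15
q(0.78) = -2.14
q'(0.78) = -10.97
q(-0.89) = 3.58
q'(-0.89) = -9.07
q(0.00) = 1.11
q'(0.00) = -0.23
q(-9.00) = 3342.00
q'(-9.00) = -1125.32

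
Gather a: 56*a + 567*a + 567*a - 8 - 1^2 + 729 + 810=1190*a + 1530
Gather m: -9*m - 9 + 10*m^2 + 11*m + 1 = 10*m^2 + 2*m - 8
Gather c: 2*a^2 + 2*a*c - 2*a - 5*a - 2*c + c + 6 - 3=2*a^2 - 7*a + c*(2*a - 1) + 3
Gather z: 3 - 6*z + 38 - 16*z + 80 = 121 - 22*z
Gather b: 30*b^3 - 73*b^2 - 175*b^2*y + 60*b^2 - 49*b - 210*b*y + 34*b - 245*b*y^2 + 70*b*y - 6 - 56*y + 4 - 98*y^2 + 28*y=30*b^3 + b^2*(-175*y - 13) + b*(-245*y^2 - 140*y - 15) - 98*y^2 - 28*y - 2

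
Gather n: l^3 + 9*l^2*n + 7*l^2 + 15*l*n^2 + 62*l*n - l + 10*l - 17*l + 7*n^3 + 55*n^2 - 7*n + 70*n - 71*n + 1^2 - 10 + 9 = l^3 + 7*l^2 - 8*l + 7*n^3 + n^2*(15*l + 55) + n*(9*l^2 + 62*l - 8)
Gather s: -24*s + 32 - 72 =-24*s - 40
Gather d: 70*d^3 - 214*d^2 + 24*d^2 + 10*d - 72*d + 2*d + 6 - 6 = 70*d^3 - 190*d^2 - 60*d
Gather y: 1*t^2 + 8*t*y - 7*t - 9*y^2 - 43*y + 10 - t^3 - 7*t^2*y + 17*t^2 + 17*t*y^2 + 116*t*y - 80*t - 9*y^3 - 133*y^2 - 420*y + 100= -t^3 + 18*t^2 - 87*t - 9*y^3 + y^2*(17*t - 142) + y*(-7*t^2 + 124*t - 463) + 110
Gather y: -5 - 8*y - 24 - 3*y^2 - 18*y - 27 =-3*y^2 - 26*y - 56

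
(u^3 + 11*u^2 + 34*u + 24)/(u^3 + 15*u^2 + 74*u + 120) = (u + 1)/(u + 5)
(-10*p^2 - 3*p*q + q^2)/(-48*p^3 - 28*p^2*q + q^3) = (5*p - q)/(24*p^2 + 2*p*q - q^2)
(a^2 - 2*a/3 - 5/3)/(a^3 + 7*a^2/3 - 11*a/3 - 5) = 1/(a + 3)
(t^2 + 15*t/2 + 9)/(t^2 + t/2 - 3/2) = (t + 6)/(t - 1)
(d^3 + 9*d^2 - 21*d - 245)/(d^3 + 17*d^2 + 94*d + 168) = (d^2 + 2*d - 35)/(d^2 + 10*d + 24)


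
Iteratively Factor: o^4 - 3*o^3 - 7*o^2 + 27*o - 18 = (o - 3)*(o^3 - 7*o + 6) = (o - 3)*(o + 3)*(o^2 - 3*o + 2) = (o - 3)*(o - 1)*(o + 3)*(o - 2)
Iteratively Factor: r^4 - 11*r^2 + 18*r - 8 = (r - 1)*(r^3 + r^2 - 10*r + 8) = (r - 1)^2*(r^2 + 2*r - 8) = (r - 2)*(r - 1)^2*(r + 4)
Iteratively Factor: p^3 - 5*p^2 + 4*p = (p)*(p^2 - 5*p + 4) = p*(p - 1)*(p - 4)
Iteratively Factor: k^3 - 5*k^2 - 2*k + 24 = (k + 2)*(k^2 - 7*k + 12) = (k - 4)*(k + 2)*(k - 3)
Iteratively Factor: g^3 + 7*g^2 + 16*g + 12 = (g + 3)*(g^2 + 4*g + 4) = (g + 2)*(g + 3)*(g + 2)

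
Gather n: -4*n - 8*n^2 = -8*n^2 - 4*n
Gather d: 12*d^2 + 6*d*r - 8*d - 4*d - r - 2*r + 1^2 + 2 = 12*d^2 + d*(6*r - 12) - 3*r + 3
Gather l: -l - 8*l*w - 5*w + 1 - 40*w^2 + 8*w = l*(-8*w - 1) - 40*w^2 + 3*w + 1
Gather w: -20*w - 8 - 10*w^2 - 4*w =-10*w^2 - 24*w - 8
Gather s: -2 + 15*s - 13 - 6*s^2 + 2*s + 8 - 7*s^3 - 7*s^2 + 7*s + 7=-7*s^3 - 13*s^2 + 24*s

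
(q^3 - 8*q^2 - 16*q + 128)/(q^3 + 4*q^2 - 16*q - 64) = (q - 8)/(q + 4)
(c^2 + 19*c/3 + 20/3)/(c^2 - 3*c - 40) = (c + 4/3)/(c - 8)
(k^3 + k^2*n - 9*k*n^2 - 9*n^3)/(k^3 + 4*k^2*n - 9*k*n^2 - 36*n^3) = (k + n)/(k + 4*n)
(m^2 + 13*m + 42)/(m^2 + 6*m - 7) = (m + 6)/(m - 1)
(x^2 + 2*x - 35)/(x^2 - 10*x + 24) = (x^2 + 2*x - 35)/(x^2 - 10*x + 24)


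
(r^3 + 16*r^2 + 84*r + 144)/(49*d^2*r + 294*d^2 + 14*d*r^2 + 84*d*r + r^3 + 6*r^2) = (r^2 + 10*r + 24)/(49*d^2 + 14*d*r + r^2)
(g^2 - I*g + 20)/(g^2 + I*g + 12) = (g - 5*I)/(g - 3*I)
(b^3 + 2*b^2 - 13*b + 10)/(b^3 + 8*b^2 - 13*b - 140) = (b^2 - 3*b + 2)/(b^2 + 3*b - 28)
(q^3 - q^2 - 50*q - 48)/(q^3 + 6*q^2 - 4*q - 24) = (q^2 - 7*q - 8)/(q^2 - 4)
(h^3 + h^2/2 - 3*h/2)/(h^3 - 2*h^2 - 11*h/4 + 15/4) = 2*h/(2*h - 5)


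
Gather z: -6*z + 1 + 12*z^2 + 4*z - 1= 12*z^2 - 2*z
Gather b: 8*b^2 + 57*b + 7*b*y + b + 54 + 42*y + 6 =8*b^2 + b*(7*y + 58) + 42*y + 60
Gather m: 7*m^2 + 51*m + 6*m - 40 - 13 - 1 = 7*m^2 + 57*m - 54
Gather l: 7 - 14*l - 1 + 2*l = 6 - 12*l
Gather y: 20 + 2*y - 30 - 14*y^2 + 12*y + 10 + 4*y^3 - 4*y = 4*y^3 - 14*y^2 + 10*y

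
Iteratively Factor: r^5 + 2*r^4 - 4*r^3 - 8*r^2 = (r)*(r^4 + 2*r^3 - 4*r^2 - 8*r) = r*(r - 2)*(r^3 + 4*r^2 + 4*r) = r^2*(r - 2)*(r^2 + 4*r + 4) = r^2*(r - 2)*(r + 2)*(r + 2)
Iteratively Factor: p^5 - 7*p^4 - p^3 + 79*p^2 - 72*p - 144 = (p + 1)*(p^4 - 8*p^3 + 7*p^2 + 72*p - 144) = (p - 4)*(p + 1)*(p^3 - 4*p^2 - 9*p + 36) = (p - 4)*(p + 1)*(p + 3)*(p^2 - 7*p + 12) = (p - 4)*(p - 3)*(p + 1)*(p + 3)*(p - 4)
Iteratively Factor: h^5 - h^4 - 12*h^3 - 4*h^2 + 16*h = (h + 2)*(h^4 - 3*h^3 - 6*h^2 + 8*h) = (h - 1)*(h + 2)*(h^3 - 2*h^2 - 8*h) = (h - 1)*(h + 2)^2*(h^2 - 4*h) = (h - 4)*(h - 1)*(h + 2)^2*(h)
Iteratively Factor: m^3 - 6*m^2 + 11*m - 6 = (m - 2)*(m^2 - 4*m + 3) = (m - 3)*(m - 2)*(m - 1)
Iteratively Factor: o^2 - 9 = (o - 3)*(o + 3)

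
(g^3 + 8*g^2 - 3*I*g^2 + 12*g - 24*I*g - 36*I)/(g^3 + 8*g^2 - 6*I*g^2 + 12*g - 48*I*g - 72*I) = (g - 3*I)/(g - 6*I)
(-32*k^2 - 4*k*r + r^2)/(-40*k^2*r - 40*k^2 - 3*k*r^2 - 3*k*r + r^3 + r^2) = (4*k + r)/(5*k*r + 5*k + r^2 + r)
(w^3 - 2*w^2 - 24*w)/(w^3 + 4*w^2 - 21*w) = (w^2 - 2*w - 24)/(w^2 + 4*w - 21)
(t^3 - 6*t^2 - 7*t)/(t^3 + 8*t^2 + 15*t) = (t^2 - 6*t - 7)/(t^2 + 8*t + 15)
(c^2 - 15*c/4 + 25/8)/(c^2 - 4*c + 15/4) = (4*c - 5)/(2*(2*c - 3))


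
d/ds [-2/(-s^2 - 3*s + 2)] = 2*(-2*s - 3)/(s^2 + 3*s - 2)^2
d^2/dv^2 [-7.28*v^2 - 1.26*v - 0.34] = -14.5600000000000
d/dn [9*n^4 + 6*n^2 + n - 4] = 36*n^3 + 12*n + 1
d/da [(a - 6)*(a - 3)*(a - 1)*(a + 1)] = 4*a^3 - 27*a^2 + 34*a + 9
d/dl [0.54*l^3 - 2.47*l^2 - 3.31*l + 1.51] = 1.62*l^2 - 4.94*l - 3.31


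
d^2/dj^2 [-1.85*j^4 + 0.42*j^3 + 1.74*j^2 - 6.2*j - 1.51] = -22.2*j^2 + 2.52*j + 3.48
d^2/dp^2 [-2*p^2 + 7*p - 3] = -4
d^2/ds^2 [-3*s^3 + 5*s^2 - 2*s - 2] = 10 - 18*s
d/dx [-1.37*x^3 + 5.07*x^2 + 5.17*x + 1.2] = -4.11*x^2 + 10.14*x + 5.17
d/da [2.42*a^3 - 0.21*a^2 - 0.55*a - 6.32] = 7.26*a^2 - 0.42*a - 0.55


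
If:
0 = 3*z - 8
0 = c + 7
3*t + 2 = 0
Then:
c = -7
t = -2/3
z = 8/3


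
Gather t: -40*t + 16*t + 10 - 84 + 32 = -24*t - 42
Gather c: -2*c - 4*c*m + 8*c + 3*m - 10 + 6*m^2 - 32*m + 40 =c*(6 - 4*m) + 6*m^2 - 29*m + 30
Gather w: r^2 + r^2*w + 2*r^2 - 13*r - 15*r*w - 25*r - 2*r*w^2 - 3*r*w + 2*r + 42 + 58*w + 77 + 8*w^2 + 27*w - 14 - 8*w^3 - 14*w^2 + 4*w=3*r^2 - 36*r - 8*w^3 + w^2*(-2*r - 6) + w*(r^2 - 18*r + 89) + 105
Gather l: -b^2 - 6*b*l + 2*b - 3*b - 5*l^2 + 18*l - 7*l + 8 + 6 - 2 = -b^2 - b - 5*l^2 + l*(11 - 6*b) + 12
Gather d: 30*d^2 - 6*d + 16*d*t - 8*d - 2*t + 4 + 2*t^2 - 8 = 30*d^2 + d*(16*t - 14) + 2*t^2 - 2*t - 4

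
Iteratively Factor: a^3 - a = (a + 1)*(a^2 - a) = (a - 1)*(a + 1)*(a)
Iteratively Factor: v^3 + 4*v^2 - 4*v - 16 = (v + 2)*(v^2 + 2*v - 8) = (v + 2)*(v + 4)*(v - 2)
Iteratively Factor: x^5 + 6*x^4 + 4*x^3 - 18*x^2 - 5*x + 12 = (x - 1)*(x^4 + 7*x^3 + 11*x^2 - 7*x - 12) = (x - 1)*(x + 3)*(x^3 + 4*x^2 - x - 4) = (x - 1)*(x + 1)*(x + 3)*(x^2 + 3*x - 4) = (x - 1)^2*(x + 1)*(x + 3)*(x + 4)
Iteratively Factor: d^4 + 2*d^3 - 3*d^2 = (d)*(d^3 + 2*d^2 - 3*d) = d^2*(d^2 + 2*d - 3) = d^2*(d - 1)*(d + 3)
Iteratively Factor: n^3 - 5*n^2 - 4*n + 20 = (n - 5)*(n^2 - 4) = (n - 5)*(n + 2)*(n - 2)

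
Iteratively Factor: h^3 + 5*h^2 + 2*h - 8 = (h + 4)*(h^2 + h - 2) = (h + 2)*(h + 4)*(h - 1)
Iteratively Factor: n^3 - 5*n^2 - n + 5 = (n - 1)*(n^2 - 4*n - 5) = (n - 1)*(n + 1)*(n - 5)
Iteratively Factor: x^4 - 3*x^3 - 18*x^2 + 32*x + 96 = (x + 2)*(x^3 - 5*x^2 - 8*x + 48) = (x - 4)*(x + 2)*(x^2 - x - 12) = (x - 4)*(x + 2)*(x + 3)*(x - 4)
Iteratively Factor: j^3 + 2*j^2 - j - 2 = (j - 1)*(j^2 + 3*j + 2) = (j - 1)*(j + 2)*(j + 1)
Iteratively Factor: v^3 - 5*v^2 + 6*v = (v)*(v^2 - 5*v + 6) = v*(v - 3)*(v - 2)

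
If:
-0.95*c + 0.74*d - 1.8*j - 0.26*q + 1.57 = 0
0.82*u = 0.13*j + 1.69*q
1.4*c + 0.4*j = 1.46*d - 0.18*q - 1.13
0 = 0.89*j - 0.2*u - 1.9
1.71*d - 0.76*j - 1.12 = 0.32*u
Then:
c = -0.20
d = 0.82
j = 1.52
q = -1.44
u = -2.72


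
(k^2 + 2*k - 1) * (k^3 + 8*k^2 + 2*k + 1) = k^5 + 10*k^4 + 17*k^3 - 3*k^2 - 1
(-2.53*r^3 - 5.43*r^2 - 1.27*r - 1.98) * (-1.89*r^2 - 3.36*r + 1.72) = 4.7817*r^5 + 18.7635*r^4 + 16.2935*r^3 - 1.3302*r^2 + 4.4684*r - 3.4056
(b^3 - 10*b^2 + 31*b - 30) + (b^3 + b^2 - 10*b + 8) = 2*b^3 - 9*b^2 + 21*b - 22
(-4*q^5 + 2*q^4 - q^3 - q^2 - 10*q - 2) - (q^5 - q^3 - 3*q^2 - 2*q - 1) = -5*q^5 + 2*q^4 + 2*q^2 - 8*q - 1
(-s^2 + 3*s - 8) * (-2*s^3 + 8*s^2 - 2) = 2*s^5 - 14*s^4 + 40*s^3 - 62*s^2 - 6*s + 16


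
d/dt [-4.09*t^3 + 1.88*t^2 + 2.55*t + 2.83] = -12.27*t^2 + 3.76*t + 2.55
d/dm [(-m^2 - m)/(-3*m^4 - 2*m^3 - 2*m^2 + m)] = (-6*m^3 - 11*m^2 - 4*m - 3)/(9*m^6 + 12*m^5 + 16*m^4 + 2*m^3 - 4*m + 1)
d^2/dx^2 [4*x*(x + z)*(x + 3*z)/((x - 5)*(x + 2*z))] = 8*(x*(x - 5)^2*(x + z)*(x + 3*z) + x*(x - 5)*(x + z)*(x + 2*z)*(x + 3*z) + x*(x + z)*(x + 2*z)^2*(x + 3*z) + (x - 5)^2*(x + 2*z)^2*(3*x + 4*z) - (x - 5)^2*(x + 2*z)*(x*(x + z) + x*(x + 3*z) + (x + z)*(x + 3*z)) - (x - 5)*(x + 2*z)^2*(x*(x + z) + x*(x + 3*z) + (x + z)*(x + 3*z)))/((x - 5)^3*(x + 2*z)^3)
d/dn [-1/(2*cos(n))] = -sin(n)/(2*cos(n)^2)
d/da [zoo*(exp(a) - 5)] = zoo*exp(a)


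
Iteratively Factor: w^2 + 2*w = (w + 2)*(w)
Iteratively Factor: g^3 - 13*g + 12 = (g - 3)*(g^2 + 3*g - 4) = (g - 3)*(g - 1)*(g + 4)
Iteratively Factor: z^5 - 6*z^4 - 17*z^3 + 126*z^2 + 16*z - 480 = (z - 3)*(z^4 - 3*z^3 - 26*z^2 + 48*z + 160) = (z - 4)*(z - 3)*(z^3 + z^2 - 22*z - 40) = (z - 4)*(z - 3)*(z + 4)*(z^2 - 3*z - 10) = (z - 5)*(z - 4)*(z - 3)*(z + 4)*(z + 2)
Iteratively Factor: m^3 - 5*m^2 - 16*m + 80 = (m - 4)*(m^2 - m - 20) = (m - 4)*(m + 4)*(m - 5)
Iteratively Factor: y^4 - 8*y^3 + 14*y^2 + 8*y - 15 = (y - 5)*(y^3 - 3*y^2 - y + 3) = (y - 5)*(y + 1)*(y^2 - 4*y + 3) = (y - 5)*(y - 1)*(y + 1)*(y - 3)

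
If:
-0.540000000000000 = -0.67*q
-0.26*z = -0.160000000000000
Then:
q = 0.81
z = 0.62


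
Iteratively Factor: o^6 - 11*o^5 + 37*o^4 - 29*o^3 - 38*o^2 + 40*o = (o - 2)*(o^5 - 9*o^4 + 19*o^3 + 9*o^2 - 20*o) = o*(o - 2)*(o^4 - 9*o^3 + 19*o^2 + 9*o - 20) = o*(o - 2)*(o + 1)*(o^3 - 10*o^2 + 29*o - 20) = o*(o - 4)*(o - 2)*(o + 1)*(o^2 - 6*o + 5) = o*(o - 5)*(o - 4)*(o - 2)*(o + 1)*(o - 1)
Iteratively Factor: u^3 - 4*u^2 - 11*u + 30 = (u - 2)*(u^2 - 2*u - 15) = (u - 2)*(u + 3)*(u - 5)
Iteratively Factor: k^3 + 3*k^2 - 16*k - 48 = (k - 4)*(k^2 + 7*k + 12) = (k - 4)*(k + 3)*(k + 4)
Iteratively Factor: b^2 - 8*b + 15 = (b - 5)*(b - 3)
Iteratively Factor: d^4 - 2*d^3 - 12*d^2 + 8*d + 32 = (d - 2)*(d^3 - 12*d - 16) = (d - 4)*(d - 2)*(d^2 + 4*d + 4) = (d - 4)*(d - 2)*(d + 2)*(d + 2)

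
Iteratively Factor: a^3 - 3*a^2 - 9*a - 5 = (a - 5)*(a^2 + 2*a + 1) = (a - 5)*(a + 1)*(a + 1)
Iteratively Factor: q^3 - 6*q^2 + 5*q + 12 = (q - 4)*(q^2 - 2*q - 3) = (q - 4)*(q - 3)*(q + 1)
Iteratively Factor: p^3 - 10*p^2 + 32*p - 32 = (p - 4)*(p^2 - 6*p + 8) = (p - 4)*(p - 2)*(p - 4)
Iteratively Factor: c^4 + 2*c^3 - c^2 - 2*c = (c + 2)*(c^3 - c) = c*(c + 2)*(c^2 - 1) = c*(c - 1)*(c + 2)*(c + 1)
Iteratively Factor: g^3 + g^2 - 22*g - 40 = (g - 5)*(g^2 + 6*g + 8) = (g - 5)*(g + 4)*(g + 2)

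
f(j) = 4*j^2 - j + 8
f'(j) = 8*j - 1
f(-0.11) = 8.16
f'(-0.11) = -1.88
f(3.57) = 55.41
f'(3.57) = 27.56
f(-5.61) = 139.50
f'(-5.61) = -45.88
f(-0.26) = 8.53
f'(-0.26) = -3.08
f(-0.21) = 8.39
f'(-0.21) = -2.68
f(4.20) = 74.36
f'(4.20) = 32.60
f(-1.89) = 24.18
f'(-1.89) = -16.12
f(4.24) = 75.67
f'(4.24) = 32.92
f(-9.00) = 341.00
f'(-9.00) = -73.00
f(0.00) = 8.00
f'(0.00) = -1.00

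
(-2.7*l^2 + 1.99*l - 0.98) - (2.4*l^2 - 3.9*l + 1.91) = -5.1*l^2 + 5.89*l - 2.89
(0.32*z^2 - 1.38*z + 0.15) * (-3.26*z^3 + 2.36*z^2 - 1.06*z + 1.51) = -1.0432*z^5 + 5.254*z^4 - 4.085*z^3 + 2.3*z^2 - 2.2428*z + 0.2265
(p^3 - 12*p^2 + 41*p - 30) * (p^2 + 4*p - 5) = p^5 - 8*p^4 - 12*p^3 + 194*p^2 - 325*p + 150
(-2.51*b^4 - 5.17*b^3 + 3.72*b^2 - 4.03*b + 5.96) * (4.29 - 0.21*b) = 0.5271*b^5 - 9.6822*b^4 - 22.9605*b^3 + 16.8051*b^2 - 18.5403*b + 25.5684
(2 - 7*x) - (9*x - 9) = 11 - 16*x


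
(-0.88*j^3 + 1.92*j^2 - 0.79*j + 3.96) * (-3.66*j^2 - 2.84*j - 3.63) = 3.2208*j^5 - 4.528*j^4 + 0.633*j^3 - 19.2196*j^2 - 8.3787*j - 14.3748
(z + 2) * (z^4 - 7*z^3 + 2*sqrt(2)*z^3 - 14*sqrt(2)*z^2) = z^5 - 5*z^4 + 2*sqrt(2)*z^4 - 10*sqrt(2)*z^3 - 14*z^3 - 28*sqrt(2)*z^2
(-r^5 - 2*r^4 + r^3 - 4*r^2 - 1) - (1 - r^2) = -r^5 - 2*r^4 + r^3 - 3*r^2 - 2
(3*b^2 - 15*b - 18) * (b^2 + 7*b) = 3*b^4 + 6*b^3 - 123*b^2 - 126*b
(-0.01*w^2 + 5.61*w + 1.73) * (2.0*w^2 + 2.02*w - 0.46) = -0.02*w^4 + 11.1998*w^3 + 14.7968*w^2 + 0.914*w - 0.7958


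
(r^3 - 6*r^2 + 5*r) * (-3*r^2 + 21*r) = -3*r^5 + 39*r^4 - 141*r^3 + 105*r^2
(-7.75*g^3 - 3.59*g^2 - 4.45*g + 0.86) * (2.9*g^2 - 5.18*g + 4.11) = -22.475*g^5 + 29.734*g^4 - 26.1613*g^3 + 10.7901*g^2 - 22.7443*g + 3.5346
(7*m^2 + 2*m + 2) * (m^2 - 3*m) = 7*m^4 - 19*m^3 - 4*m^2 - 6*m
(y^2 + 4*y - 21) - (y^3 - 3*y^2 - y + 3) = -y^3 + 4*y^2 + 5*y - 24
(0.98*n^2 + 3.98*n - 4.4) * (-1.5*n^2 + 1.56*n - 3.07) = -1.47*n^4 - 4.4412*n^3 + 9.8002*n^2 - 19.0826*n + 13.508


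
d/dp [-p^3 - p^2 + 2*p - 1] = -3*p^2 - 2*p + 2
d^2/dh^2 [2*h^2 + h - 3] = 4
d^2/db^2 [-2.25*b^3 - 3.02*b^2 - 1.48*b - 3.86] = -13.5*b - 6.04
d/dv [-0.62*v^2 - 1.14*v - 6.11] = -1.24*v - 1.14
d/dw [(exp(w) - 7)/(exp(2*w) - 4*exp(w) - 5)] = (-2*(exp(w) - 7)*(exp(w) - 2) + exp(2*w) - 4*exp(w) - 5)*exp(w)/(-exp(2*w) + 4*exp(w) + 5)^2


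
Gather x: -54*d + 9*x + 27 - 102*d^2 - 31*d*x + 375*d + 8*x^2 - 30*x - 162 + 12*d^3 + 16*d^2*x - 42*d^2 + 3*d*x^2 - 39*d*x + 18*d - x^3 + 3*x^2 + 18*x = 12*d^3 - 144*d^2 + 339*d - x^3 + x^2*(3*d + 11) + x*(16*d^2 - 70*d - 3) - 135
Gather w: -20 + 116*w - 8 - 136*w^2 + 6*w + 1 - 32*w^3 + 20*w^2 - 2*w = -32*w^3 - 116*w^2 + 120*w - 27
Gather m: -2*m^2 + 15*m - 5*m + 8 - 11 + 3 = -2*m^2 + 10*m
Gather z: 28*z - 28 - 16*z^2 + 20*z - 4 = -16*z^2 + 48*z - 32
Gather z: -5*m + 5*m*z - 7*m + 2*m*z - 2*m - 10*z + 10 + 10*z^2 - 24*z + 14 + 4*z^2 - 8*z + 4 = -14*m + 14*z^2 + z*(7*m - 42) + 28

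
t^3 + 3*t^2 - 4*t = t*(t - 1)*(t + 4)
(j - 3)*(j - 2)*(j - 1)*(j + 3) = j^4 - 3*j^3 - 7*j^2 + 27*j - 18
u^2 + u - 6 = (u - 2)*(u + 3)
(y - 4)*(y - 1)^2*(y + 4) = y^4 - 2*y^3 - 15*y^2 + 32*y - 16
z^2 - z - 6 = (z - 3)*(z + 2)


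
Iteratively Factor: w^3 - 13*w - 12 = (w + 3)*(w^2 - 3*w - 4) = (w + 1)*(w + 3)*(w - 4)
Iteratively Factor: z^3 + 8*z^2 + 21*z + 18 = (z + 2)*(z^2 + 6*z + 9) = (z + 2)*(z + 3)*(z + 3)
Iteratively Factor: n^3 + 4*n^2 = (n + 4)*(n^2) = n*(n + 4)*(n)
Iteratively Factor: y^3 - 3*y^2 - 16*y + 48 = (y + 4)*(y^2 - 7*y + 12) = (y - 4)*(y + 4)*(y - 3)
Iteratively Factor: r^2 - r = (r)*(r - 1)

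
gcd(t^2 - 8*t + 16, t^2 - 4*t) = t - 4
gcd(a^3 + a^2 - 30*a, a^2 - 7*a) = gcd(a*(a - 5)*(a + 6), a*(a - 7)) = a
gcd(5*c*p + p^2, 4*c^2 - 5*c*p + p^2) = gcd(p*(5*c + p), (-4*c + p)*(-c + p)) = 1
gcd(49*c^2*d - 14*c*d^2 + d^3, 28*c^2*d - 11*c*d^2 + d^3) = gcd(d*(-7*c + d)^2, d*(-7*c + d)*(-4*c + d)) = 7*c*d - d^2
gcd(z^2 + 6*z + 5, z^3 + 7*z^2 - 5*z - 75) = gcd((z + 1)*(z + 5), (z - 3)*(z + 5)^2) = z + 5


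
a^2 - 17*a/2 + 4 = (a - 8)*(a - 1/2)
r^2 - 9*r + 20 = (r - 5)*(r - 4)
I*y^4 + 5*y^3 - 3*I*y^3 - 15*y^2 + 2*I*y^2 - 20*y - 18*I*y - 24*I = (y - 4)*(y - 6*I)*(y + I)*(I*y + I)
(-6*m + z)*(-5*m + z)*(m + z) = 30*m^3 + 19*m^2*z - 10*m*z^2 + z^3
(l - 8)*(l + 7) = l^2 - l - 56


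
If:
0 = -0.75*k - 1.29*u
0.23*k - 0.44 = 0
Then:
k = 1.91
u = -1.11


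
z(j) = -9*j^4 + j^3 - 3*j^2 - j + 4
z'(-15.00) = 122264.00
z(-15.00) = -459656.00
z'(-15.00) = 122264.00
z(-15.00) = -459656.00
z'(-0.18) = 0.39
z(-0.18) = 4.07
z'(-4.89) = 4309.56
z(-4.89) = -5325.87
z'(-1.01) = 45.21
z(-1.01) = -8.45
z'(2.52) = -573.18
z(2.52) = -364.52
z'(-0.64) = 13.51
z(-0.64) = 1.64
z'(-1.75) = 211.62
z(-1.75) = -93.21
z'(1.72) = -185.63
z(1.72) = -80.28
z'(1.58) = -144.99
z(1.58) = -57.21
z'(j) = -36*j^3 + 3*j^2 - 6*j - 1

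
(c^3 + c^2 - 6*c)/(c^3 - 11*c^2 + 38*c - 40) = c*(c + 3)/(c^2 - 9*c + 20)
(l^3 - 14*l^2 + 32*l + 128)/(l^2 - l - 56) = (l^2 - 6*l - 16)/(l + 7)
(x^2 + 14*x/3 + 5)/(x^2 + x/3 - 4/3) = (3*x^2 + 14*x + 15)/(3*x^2 + x - 4)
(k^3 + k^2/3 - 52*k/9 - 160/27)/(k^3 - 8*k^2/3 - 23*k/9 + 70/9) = (9*k^2 - 12*k - 32)/(3*(3*k^2 - 13*k + 14))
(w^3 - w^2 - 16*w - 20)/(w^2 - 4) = (w^2 - 3*w - 10)/(w - 2)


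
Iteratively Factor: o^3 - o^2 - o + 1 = (o - 1)*(o^2 - 1) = (o - 1)^2*(o + 1)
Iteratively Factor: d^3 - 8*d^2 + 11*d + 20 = (d - 5)*(d^2 - 3*d - 4) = (d - 5)*(d - 4)*(d + 1)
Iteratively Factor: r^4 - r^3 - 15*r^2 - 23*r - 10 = (r + 2)*(r^3 - 3*r^2 - 9*r - 5) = (r + 1)*(r + 2)*(r^2 - 4*r - 5) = (r - 5)*(r + 1)*(r + 2)*(r + 1)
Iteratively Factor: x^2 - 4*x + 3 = (x - 3)*(x - 1)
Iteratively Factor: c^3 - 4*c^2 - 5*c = (c + 1)*(c^2 - 5*c) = c*(c + 1)*(c - 5)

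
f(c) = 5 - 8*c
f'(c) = -8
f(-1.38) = 16.04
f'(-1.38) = -8.00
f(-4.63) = 42.04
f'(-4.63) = -8.00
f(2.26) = -13.08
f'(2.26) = -8.00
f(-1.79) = 19.32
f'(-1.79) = -8.00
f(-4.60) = 41.80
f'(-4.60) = -8.00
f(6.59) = -47.72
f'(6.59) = -8.00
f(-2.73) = 26.84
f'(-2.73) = -8.00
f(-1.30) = 15.40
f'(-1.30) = -8.00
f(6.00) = -43.00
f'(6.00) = -8.00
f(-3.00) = 29.00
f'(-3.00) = -8.00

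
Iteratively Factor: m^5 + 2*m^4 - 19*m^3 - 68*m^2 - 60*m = (m + 3)*(m^4 - m^3 - 16*m^2 - 20*m) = (m + 2)*(m + 3)*(m^3 - 3*m^2 - 10*m) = (m - 5)*(m + 2)*(m + 3)*(m^2 + 2*m) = (m - 5)*(m + 2)^2*(m + 3)*(m)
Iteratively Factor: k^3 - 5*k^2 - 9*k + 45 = (k - 5)*(k^2 - 9) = (k - 5)*(k + 3)*(k - 3)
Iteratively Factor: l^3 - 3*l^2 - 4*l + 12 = (l - 3)*(l^2 - 4) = (l - 3)*(l - 2)*(l + 2)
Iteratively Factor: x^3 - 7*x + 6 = (x + 3)*(x^2 - 3*x + 2) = (x - 1)*(x + 3)*(x - 2)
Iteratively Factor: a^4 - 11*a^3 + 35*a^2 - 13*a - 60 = (a - 4)*(a^3 - 7*a^2 + 7*a + 15) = (a - 4)*(a - 3)*(a^2 - 4*a - 5) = (a - 5)*(a - 4)*(a - 3)*(a + 1)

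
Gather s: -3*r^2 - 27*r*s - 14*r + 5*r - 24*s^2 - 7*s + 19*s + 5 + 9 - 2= -3*r^2 - 9*r - 24*s^2 + s*(12 - 27*r) + 12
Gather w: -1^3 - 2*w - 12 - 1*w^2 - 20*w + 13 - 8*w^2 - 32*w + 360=-9*w^2 - 54*w + 360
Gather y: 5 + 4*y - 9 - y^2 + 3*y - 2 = -y^2 + 7*y - 6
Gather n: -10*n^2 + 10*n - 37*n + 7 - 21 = -10*n^2 - 27*n - 14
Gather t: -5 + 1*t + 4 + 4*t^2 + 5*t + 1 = 4*t^2 + 6*t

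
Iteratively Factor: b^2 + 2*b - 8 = (b + 4)*(b - 2)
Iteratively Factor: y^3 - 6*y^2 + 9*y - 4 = (y - 1)*(y^2 - 5*y + 4) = (y - 1)^2*(y - 4)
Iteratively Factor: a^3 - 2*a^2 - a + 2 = (a + 1)*(a^2 - 3*a + 2) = (a - 2)*(a + 1)*(a - 1)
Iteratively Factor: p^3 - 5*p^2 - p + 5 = (p - 5)*(p^2 - 1) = (p - 5)*(p + 1)*(p - 1)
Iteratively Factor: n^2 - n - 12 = (n + 3)*(n - 4)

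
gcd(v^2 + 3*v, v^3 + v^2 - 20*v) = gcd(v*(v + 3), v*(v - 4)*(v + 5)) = v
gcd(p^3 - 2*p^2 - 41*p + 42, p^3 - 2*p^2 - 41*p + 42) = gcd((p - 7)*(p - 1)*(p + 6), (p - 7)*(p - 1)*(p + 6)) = p^3 - 2*p^2 - 41*p + 42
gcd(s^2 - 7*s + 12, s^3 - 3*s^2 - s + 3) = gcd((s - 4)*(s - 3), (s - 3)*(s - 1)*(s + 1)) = s - 3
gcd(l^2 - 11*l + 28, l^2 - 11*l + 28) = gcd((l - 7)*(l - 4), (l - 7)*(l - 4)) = l^2 - 11*l + 28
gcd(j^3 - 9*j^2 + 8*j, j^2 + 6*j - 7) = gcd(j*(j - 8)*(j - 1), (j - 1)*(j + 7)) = j - 1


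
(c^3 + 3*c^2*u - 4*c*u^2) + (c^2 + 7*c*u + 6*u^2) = c^3 + 3*c^2*u + c^2 - 4*c*u^2 + 7*c*u + 6*u^2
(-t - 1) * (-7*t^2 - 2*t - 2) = 7*t^3 + 9*t^2 + 4*t + 2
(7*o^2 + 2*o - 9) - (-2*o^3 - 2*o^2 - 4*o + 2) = 2*o^3 + 9*o^2 + 6*o - 11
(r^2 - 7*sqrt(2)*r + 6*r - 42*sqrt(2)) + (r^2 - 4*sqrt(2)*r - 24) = 2*r^2 - 11*sqrt(2)*r + 6*r - 42*sqrt(2) - 24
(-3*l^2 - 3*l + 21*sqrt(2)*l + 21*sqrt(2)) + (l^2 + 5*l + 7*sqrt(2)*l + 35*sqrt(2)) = -2*l^2 + 2*l + 28*sqrt(2)*l + 56*sqrt(2)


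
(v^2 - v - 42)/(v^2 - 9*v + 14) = (v + 6)/(v - 2)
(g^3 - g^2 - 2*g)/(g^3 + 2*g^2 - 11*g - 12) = g*(g - 2)/(g^2 + g - 12)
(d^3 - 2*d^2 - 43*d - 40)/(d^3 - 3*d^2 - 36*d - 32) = (d + 5)/(d + 4)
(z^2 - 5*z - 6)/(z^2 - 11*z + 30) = (z + 1)/(z - 5)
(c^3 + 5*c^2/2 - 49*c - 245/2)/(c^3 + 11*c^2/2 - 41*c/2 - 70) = (c - 7)/(c - 4)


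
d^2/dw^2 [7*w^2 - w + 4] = 14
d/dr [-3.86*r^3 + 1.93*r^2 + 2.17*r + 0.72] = -11.58*r^2 + 3.86*r + 2.17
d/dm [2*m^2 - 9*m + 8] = 4*m - 9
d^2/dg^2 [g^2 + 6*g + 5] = 2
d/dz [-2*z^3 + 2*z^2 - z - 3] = -6*z^2 + 4*z - 1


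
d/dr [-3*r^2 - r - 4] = -6*r - 1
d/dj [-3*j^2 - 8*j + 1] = -6*j - 8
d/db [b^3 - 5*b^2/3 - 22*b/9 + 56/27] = 3*b^2 - 10*b/3 - 22/9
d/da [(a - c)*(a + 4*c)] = 2*a + 3*c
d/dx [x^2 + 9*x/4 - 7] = 2*x + 9/4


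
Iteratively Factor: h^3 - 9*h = (h)*(h^2 - 9) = h*(h - 3)*(h + 3)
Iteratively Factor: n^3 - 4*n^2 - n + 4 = (n + 1)*(n^2 - 5*n + 4) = (n - 4)*(n + 1)*(n - 1)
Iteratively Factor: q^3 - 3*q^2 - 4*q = (q - 4)*(q^2 + q) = q*(q - 4)*(q + 1)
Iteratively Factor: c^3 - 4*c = (c - 2)*(c^2 + 2*c) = (c - 2)*(c + 2)*(c)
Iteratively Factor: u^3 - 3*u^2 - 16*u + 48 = (u + 4)*(u^2 - 7*u + 12) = (u - 4)*(u + 4)*(u - 3)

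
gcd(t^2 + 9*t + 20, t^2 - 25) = t + 5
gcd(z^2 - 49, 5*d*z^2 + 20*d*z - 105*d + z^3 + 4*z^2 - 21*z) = z + 7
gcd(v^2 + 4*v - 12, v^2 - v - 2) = v - 2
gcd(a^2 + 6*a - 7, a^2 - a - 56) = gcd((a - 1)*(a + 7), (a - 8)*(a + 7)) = a + 7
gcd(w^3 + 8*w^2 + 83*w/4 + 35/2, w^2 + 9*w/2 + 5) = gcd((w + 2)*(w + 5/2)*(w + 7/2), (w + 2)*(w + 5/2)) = w^2 + 9*w/2 + 5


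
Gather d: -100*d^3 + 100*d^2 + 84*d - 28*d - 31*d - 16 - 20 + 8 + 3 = -100*d^3 + 100*d^2 + 25*d - 25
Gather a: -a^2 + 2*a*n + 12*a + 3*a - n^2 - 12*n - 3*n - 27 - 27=-a^2 + a*(2*n + 15) - n^2 - 15*n - 54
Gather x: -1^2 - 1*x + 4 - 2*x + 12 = 15 - 3*x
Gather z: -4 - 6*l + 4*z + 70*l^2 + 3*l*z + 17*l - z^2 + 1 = 70*l^2 + 11*l - z^2 + z*(3*l + 4) - 3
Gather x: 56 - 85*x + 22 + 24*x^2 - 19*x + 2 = 24*x^2 - 104*x + 80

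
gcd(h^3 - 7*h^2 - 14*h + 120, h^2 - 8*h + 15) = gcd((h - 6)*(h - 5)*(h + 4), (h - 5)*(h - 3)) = h - 5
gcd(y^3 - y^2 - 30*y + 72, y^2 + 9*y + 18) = y + 6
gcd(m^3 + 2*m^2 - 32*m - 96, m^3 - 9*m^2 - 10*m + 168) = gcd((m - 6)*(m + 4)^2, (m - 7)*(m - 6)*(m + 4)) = m^2 - 2*m - 24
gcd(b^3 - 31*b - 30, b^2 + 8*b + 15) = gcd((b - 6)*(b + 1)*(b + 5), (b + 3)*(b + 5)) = b + 5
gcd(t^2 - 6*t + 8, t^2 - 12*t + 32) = t - 4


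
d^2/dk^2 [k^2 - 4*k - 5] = 2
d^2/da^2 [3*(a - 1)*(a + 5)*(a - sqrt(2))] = 18*a - 6*sqrt(2) + 24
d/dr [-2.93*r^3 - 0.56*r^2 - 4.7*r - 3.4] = -8.79*r^2 - 1.12*r - 4.7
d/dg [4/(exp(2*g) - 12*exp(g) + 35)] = 8*(6 - exp(g))*exp(g)/(exp(2*g) - 12*exp(g) + 35)^2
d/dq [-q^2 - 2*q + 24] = -2*q - 2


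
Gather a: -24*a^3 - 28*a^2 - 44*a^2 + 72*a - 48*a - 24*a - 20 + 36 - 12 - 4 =-24*a^3 - 72*a^2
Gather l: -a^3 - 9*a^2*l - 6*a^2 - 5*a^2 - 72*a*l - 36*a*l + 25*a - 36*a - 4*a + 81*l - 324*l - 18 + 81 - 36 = -a^3 - 11*a^2 - 15*a + l*(-9*a^2 - 108*a - 243) + 27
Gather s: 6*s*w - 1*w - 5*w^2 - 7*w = 6*s*w - 5*w^2 - 8*w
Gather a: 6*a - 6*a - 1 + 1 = 0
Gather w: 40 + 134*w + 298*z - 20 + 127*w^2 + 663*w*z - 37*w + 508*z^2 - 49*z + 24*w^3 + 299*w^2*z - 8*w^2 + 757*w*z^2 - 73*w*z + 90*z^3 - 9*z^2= 24*w^3 + w^2*(299*z + 119) + w*(757*z^2 + 590*z + 97) + 90*z^3 + 499*z^2 + 249*z + 20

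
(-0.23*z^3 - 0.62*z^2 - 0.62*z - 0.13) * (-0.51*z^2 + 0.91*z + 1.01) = 0.1173*z^5 + 0.1069*z^4 - 0.4803*z^3 - 1.1241*z^2 - 0.7445*z - 0.1313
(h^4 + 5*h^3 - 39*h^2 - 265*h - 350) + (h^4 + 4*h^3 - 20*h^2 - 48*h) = 2*h^4 + 9*h^3 - 59*h^2 - 313*h - 350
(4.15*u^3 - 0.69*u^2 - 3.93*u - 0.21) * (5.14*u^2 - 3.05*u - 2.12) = 21.331*u^5 - 16.2041*u^4 - 26.8937*u^3 + 12.3699*u^2 + 8.9721*u + 0.4452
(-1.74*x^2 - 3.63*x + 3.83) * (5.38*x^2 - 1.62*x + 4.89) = -9.3612*x^4 - 16.7106*x^3 + 17.9774*x^2 - 23.9553*x + 18.7287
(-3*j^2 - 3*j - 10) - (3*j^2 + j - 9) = -6*j^2 - 4*j - 1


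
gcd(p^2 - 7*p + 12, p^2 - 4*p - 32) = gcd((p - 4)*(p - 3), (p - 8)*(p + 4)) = 1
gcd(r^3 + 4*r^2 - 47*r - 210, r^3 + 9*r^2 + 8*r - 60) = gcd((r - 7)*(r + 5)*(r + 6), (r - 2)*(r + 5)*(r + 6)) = r^2 + 11*r + 30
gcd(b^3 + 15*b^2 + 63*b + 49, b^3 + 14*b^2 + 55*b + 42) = b^2 + 8*b + 7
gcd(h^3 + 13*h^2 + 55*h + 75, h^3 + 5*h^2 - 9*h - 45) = h^2 + 8*h + 15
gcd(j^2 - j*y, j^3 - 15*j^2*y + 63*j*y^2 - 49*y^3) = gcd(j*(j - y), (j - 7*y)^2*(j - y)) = -j + y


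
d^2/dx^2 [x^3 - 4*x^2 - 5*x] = 6*x - 8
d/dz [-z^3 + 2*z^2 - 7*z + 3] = -3*z^2 + 4*z - 7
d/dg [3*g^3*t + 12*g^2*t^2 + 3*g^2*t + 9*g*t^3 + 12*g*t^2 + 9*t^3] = 3*t*(3*g^2 + 8*g*t + 2*g + 3*t^2 + 4*t)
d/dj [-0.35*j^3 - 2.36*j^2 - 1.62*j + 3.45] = -1.05*j^2 - 4.72*j - 1.62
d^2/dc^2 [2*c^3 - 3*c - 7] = 12*c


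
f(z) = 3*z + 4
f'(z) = 3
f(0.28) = 4.84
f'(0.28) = 3.00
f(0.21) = 4.63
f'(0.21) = 3.00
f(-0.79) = 1.63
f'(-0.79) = 3.00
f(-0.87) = 1.39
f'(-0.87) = 3.00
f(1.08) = 7.24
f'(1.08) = 3.00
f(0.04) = 4.12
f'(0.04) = 3.00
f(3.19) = 13.57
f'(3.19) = 3.00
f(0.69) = 6.07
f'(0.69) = 3.00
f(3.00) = 13.00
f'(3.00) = 3.00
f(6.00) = 22.00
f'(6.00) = 3.00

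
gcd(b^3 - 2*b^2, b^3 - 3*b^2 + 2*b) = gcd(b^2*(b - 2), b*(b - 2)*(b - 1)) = b^2 - 2*b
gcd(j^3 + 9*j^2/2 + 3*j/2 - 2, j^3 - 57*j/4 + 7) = j^2 + 7*j/2 - 2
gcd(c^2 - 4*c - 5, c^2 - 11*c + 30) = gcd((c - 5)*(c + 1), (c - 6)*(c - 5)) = c - 5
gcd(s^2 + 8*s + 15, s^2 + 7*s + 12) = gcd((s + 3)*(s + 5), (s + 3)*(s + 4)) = s + 3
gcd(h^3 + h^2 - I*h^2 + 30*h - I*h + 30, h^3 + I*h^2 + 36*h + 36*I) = h - 6*I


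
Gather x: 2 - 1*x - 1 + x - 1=0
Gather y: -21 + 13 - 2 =-10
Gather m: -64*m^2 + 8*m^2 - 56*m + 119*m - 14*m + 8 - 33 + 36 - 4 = -56*m^2 + 49*m + 7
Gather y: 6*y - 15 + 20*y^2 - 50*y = 20*y^2 - 44*y - 15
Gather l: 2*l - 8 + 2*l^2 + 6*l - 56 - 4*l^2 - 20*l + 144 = -2*l^2 - 12*l + 80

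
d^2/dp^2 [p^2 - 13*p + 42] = 2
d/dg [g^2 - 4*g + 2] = 2*g - 4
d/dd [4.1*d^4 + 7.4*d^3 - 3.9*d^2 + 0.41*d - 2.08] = 16.4*d^3 + 22.2*d^2 - 7.8*d + 0.41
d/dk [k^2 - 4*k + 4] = 2*k - 4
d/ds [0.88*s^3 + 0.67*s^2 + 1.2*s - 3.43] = 2.64*s^2 + 1.34*s + 1.2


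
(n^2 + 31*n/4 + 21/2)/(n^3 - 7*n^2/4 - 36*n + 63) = (4*n + 7)/(4*n^2 - 31*n + 42)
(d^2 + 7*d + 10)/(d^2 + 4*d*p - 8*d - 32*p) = (d^2 + 7*d + 10)/(d^2 + 4*d*p - 8*d - 32*p)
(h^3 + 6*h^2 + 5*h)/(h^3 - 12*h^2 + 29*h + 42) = h*(h + 5)/(h^2 - 13*h + 42)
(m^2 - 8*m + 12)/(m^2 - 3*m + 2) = (m - 6)/(m - 1)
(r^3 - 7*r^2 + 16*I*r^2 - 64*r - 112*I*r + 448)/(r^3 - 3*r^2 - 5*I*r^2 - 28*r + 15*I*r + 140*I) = (r^2 + 16*I*r - 64)/(r^2 + r*(4 - 5*I) - 20*I)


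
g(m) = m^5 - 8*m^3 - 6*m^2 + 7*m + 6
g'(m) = 5*m^4 - 24*m^2 - 12*m + 7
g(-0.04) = 5.71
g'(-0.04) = 7.44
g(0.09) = 6.58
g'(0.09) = 5.73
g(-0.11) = 5.17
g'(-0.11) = 8.03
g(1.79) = -28.20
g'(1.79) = -40.05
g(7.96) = 27603.63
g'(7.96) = 18464.26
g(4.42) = 915.90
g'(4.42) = 1393.44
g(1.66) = -22.90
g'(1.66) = -41.09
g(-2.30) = -8.87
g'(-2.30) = 47.56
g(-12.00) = -235950.00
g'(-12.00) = 100375.00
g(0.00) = 6.00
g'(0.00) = 7.00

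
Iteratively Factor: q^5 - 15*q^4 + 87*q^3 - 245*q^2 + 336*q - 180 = (q - 3)*(q^4 - 12*q^3 + 51*q^2 - 92*q + 60) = (q - 3)*(q - 2)*(q^3 - 10*q^2 + 31*q - 30) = (q - 3)*(q - 2)^2*(q^2 - 8*q + 15) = (q - 5)*(q - 3)*(q - 2)^2*(q - 3)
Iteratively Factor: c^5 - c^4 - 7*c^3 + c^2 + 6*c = (c + 1)*(c^4 - 2*c^3 - 5*c^2 + 6*c) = (c - 3)*(c + 1)*(c^3 + c^2 - 2*c) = c*(c - 3)*(c + 1)*(c^2 + c - 2) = c*(c - 3)*(c - 1)*(c + 1)*(c + 2)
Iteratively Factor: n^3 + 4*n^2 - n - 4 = (n + 1)*(n^2 + 3*n - 4) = (n - 1)*(n + 1)*(n + 4)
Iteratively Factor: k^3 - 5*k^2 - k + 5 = (k + 1)*(k^2 - 6*k + 5) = (k - 5)*(k + 1)*(k - 1)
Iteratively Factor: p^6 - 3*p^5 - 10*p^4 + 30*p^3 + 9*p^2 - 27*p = (p + 1)*(p^5 - 4*p^4 - 6*p^3 + 36*p^2 - 27*p) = (p - 1)*(p + 1)*(p^4 - 3*p^3 - 9*p^2 + 27*p) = (p - 3)*(p - 1)*(p + 1)*(p^3 - 9*p) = (p - 3)^2*(p - 1)*(p + 1)*(p^2 + 3*p) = p*(p - 3)^2*(p - 1)*(p + 1)*(p + 3)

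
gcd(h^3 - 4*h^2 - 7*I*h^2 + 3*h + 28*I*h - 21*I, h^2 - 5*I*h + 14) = h - 7*I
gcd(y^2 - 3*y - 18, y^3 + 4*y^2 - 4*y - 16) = 1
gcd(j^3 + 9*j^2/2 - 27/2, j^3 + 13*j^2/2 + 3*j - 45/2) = j^2 + 3*j/2 - 9/2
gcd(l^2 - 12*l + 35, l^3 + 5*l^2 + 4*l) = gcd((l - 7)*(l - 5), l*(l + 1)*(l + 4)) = 1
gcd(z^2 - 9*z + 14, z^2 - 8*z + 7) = z - 7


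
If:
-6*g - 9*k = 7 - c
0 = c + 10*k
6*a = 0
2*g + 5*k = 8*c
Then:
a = 0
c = -35/118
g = -595/472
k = 7/236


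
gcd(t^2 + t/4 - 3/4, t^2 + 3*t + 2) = t + 1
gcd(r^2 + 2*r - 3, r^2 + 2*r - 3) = r^2 + 2*r - 3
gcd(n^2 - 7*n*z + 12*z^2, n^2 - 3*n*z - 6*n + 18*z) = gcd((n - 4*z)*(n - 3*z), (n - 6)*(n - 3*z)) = -n + 3*z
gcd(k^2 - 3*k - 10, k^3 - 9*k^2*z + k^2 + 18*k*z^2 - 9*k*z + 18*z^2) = 1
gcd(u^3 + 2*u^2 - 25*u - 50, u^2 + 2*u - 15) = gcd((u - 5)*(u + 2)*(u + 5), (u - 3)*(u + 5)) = u + 5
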